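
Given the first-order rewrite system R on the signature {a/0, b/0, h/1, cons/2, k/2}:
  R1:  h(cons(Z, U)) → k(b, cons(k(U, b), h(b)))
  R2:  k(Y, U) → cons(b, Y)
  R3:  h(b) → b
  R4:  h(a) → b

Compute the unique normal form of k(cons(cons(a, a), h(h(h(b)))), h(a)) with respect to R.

cons(b, cons(cons(a, a), b))

1. k(cons(cons(a, a), h(h(h(b)))), h(a))  →  cons(b, cons(cons(a, a), h(h(h(b)))))   [R2 at ε]
2. cons(b, cons(cons(a, a), h(h(h(b)))))  →  cons(b, cons(cons(a, a), h(h(b))))   [R3 at 2.2.1.1]
3. cons(b, cons(cons(a, a), h(h(b))))  →  cons(b, cons(cons(a, a), h(b)))   [R3 at 2.2.1]
4. cons(b, cons(cons(a, a), h(b)))  →  cons(b, cons(cons(a, a), b))   [R3 at 2.2]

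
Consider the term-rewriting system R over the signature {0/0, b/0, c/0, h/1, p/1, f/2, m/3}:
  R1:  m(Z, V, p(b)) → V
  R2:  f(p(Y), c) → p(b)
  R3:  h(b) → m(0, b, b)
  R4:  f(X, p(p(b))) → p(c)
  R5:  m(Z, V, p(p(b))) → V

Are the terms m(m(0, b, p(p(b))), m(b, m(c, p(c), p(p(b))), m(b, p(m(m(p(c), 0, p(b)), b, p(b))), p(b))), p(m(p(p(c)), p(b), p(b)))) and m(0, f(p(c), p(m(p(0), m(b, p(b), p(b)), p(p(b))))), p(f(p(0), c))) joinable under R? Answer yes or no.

yes — NF(t₁) = p(c), NF(t₂) = p(c)

Reduce t₁ = m(m(0, b, p(p(b))), m(b, m(c, p(c), p(p(b))), m(b, p(m(m(p(c), 0, p(b)), b, p(b))), p(b))), p(m(p(p(c)), p(b), p(b)))):
1. m(m(0, b, p(p(b))), m(b, m(c, p(c), p(p(b))), m(b, p(m(m(p(c), 0, p(b)), b, p(b))), p(b))), p(m(p(p(c)), p(b), p(b))))  →  m(b, m(b, m(c, p(c), p(p(b))), m(b, p(m(m(p(c), 0, p(b)), b, p(b))), p(b))), p(m(p(p(c)), p(b), p(b))))   [R5 at 1]
2. m(b, m(b, m(c, p(c), p(p(b))), m(b, p(m(m(p(c), 0, p(b)), b, p(b))), p(b))), p(m(p(p(c)), p(b), p(b))))  →  m(b, m(b, p(c), m(b, p(m(m(p(c), 0, p(b)), b, p(b))), p(b))), p(m(p(p(c)), p(b), p(b))))   [R5 at 2.2]
3. m(b, m(b, p(c), m(b, p(m(m(p(c), 0, p(b)), b, p(b))), p(b))), p(m(p(p(c)), p(b), p(b))))  →  m(b, m(b, p(c), p(m(m(p(c), 0, p(b)), b, p(b)))), p(m(p(p(c)), p(b), p(b))))   [R1 at 2.3]
4. m(b, m(b, p(c), p(m(m(p(c), 0, p(b)), b, p(b)))), p(m(p(p(c)), p(b), p(b))))  →  m(b, m(b, p(c), p(b)), p(m(p(p(c)), p(b), p(b))))   [R1 at 2.3.1]
5. m(b, m(b, p(c), p(b)), p(m(p(p(c)), p(b), p(b))))  →  m(b, p(c), p(m(p(p(c)), p(b), p(b))))   [R1 at 2]
6. m(b, p(c), p(m(p(p(c)), p(b), p(b))))  →  m(b, p(c), p(p(b)))   [R1 at 3.1]
7. m(b, p(c), p(p(b)))  →  p(c)   [R5 at ε]

Reduce t₂ = m(0, f(p(c), p(m(p(0), m(b, p(b), p(b)), p(p(b))))), p(f(p(0), c))):
1. m(0, f(p(c), p(m(p(0), m(b, p(b), p(b)), p(p(b))))), p(f(p(0), c)))  →  m(0, f(p(c), p(m(b, p(b), p(b)))), p(f(p(0), c)))   [R5 at 2.2.1]
2. m(0, f(p(c), p(m(b, p(b), p(b)))), p(f(p(0), c)))  →  m(0, f(p(c), p(p(b))), p(f(p(0), c)))   [R1 at 2.2.1]
3. m(0, f(p(c), p(p(b))), p(f(p(0), c)))  →  m(0, p(c), p(f(p(0), c)))   [R4 at 2]
4. m(0, p(c), p(f(p(0), c)))  →  m(0, p(c), p(p(b)))   [R2 at 3.1]
5. m(0, p(c), p(p(b)))  →  p(c)   [R5 at ε]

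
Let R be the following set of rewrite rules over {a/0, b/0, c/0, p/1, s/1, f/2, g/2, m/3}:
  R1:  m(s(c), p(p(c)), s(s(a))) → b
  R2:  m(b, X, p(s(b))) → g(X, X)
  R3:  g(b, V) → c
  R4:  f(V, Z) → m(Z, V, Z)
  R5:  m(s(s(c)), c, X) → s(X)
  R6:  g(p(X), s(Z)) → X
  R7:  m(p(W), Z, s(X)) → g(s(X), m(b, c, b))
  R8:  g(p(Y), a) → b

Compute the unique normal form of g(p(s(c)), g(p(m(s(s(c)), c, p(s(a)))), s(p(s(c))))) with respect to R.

1. g(p(s(c)), g(p(m(s(s(c)), c, p(s(a)))), s(p(s(c)))))  →  g(p(s(c)), m(s(s(c)), c, p(s(a))))   [R6 at 2]
2. g(p(s(c)), m(s(s(c)), c, p(s(a))))  →  g(p(s(c)), s(p(s(a))))   [R5 at 2]
3. g(p(s(c)), s(p(s(a))))  →  s(c)   [R6 at ε]

s(c)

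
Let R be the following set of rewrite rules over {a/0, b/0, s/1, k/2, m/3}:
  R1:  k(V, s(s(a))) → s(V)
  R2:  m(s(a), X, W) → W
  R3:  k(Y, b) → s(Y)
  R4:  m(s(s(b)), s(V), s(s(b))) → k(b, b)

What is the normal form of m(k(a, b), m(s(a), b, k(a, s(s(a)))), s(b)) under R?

s(b)

1. m(k(a, b), m(s(a), b, k(a, s(s(a)))), s(b))  →  m(s(a), m(s(a), b, k(a, s(s(a)))), s(b))   [R3 at 1]
2. m(s(a), m(s(a), b, k(a, s(s(a)))), s(b))  →  s(b)   [R2 at ε]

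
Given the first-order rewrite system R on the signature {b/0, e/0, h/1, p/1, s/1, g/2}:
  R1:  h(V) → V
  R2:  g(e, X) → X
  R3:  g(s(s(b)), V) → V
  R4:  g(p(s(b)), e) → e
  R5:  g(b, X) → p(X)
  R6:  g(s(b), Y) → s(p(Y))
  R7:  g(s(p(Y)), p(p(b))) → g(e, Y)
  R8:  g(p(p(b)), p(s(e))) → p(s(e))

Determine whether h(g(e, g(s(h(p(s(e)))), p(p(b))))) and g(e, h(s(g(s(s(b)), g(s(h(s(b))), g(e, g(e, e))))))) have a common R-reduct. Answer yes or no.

yes — NF(t₁) = s(e), NF(t₂) = s(e)

Reduce t₁ = h(g(e, g(s(h(p(s(e)))), p(p(b))))):
1. h(g(e, g(s(h(p(s(e)))), p(p(b)))))  →  g(e, g(s(h(p(s(e)))), p(p(b))))   [R1 at ε]
2. g(e, g(s(h(p(s(e)))), p(p(b))))  →  g(s(h(p(s(e)))), p(p(b)))   [R2 at ε]
3. g(s(h(p(s(e)))), p(p(b)))  →  g(s(p(s(e))), p(p(b)))   [R1 at 1.1]
4. g(s(p(s(e))), p(p(b)))  →  g(e, s(e))   [R7 at ε]
5. g(e, s(e))  →  s(e)   [R2 at ε]

Reduce t₂ = g(e, h(s(g(s(s(b)), g(s(h(s(b))), g(e, g(e, e))))))):
1. g(e, h(s(g(s(s(b)), g(s(h(s(b))), g(e, g(e, e)))))))  →  h(s(g(s(s(b)), g(s(h(s(b))), g(e, g(e, e))))))   [R2 at ε]
2. h(s(g(s(s(b)), g(s(h(s(b))), g(e, g(e, e))))))  →  s(g(s(s(b)), g(s(h(s(b))), g(e, g(e, e)))))   [R1 at ε]
3. s(g(s(s(b)), g(s(h(s(b))), g(e, g(e, e)))))  →  s(g(s(h(s(b))), g(e, g(e, e))))   [R3 at 1]
4. s(g(s(h(s(b))), g(e, g(e, e))))  →  s(g(s(s(b)), g(e, g(e, e))))   [R1 at 1.1.1]
5. s(g(s(s(b)), g(e, g(e, e))))  →  s(g(e, g(e, e)))   [R3 at 1]
6. s(g(e, g(e, e)))  →  s(g(e, e))   [R2 at 1]
7. s(g(e, e))  →  s(e)   [R2 at 1]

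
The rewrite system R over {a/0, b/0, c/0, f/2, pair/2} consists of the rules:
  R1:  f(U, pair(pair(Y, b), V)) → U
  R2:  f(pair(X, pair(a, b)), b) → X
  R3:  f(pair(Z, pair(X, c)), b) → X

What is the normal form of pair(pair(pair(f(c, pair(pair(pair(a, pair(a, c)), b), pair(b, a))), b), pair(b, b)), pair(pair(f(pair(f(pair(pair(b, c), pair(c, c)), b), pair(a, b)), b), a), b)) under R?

pair(pair(pair(c, b), pair(b, b)), pair(pair(c, a), b))

1. pair(pair(pair(f(c, pair(pair(pair(a, pair(a, c)), b), pair(b, a))), b), pair(b, b)), pair(pair(f(pair(f(pair(pair(b, c), pair(c, c)), b), pair(a, b)), b), a), b))  →  pair(pair(pair(c, b), pair(b, b)), pair(pair(f(pair(f(pair(pair(b, c), pair(c, c)), b), pair(a, b)), b), a), b))   [R1 at 1.1.1]
2. pair(pair(pair(c, b), pair(b, b)), pair(pair(f(pair(f(pair(pair(b, c), pair(c, c)), b), pair(a, b)), b), a), b))  →  pair(pair(pair(c, b), pair(b, b)), pair(pair(f(pair(pair(b, c), pair(c, c)), b), a), b))   [R2 at 2.1.1]
3. pair(pair(pair(c, b), pair(b, b)), pair(pair(f(pair(pair(b, c), pair(c, c)), b), a), b))  →  pair(pair(pair(c, b), pair(b, b)), pair(pair(c, a), b))   [R3 at 2.1.1]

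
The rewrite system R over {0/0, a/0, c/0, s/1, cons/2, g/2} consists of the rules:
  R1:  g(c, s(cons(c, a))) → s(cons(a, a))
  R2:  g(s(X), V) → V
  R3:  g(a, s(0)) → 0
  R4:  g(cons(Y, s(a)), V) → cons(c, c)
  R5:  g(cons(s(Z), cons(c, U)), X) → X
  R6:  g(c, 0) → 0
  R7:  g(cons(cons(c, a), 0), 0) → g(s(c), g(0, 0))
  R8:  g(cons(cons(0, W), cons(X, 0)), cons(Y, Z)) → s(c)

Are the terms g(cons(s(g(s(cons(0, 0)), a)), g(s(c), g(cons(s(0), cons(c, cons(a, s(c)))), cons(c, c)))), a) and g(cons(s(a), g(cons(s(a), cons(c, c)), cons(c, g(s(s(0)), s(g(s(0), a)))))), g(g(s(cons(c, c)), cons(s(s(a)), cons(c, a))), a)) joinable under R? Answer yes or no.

yes — NF(t₁) = a, NF(t₂) = a

Reduce t₁ = g(cons(s(g(s(cons(0, 0)), a)), g(s(c), g(cons(s(0), cons(c, cons(a, s(c)))), cons(c, c)))), a):
1. g(cons(s(g(s(cons(0, 0)), a)), g(s(c), g(cons(s(0), cons(c, cons(a, s(c)))), cons(c, c)))), a)  →  g(cons(s(a), g(s(c), g(cons(s(0), cons(c, cons(a, s(c)))), cons(c, c)))), a)   [R2 at 1.1.1]
2. g(cons(s(a), g(s(c), g(cons(s(0), cons(c, cons(a, s(c)))), cons(c, c)))), a)  →  g(cons(s(a), g(cons(s(0), cons(c, cons(a, s(c)))), cons(c, c))), a)   [R2 at 1.2]
3. g(cons(s(a), g(cons(s(0), cons(c, cons(a, s(c)))), cons(c, c))), a)  →  g(cons(s(a), cons(c, c)), a)   [R5 at 1.2]
4. g(cons(s(a), cons(c, c)), a)  →  a   [R5 at ε]

Reduce t₂ = g(cons(s(a), g(cons(s(a), cons(c, c)), cons(c, g(s(s(0)), s(g(s(0), a)))))), g(g(s(cons(c, c)), cons(s(s(a)), cons(c, a))), a)):
1. g(cons(s(a), g(cons(s(a), cons(c, c)), cons(c, g(s(s(0)), s(g(s(0), a)))))), g(g(s(cons(c, c)), cons(s(s(a)), cons(c, a))), a))  →  g(cons(s(a), cons(c, g(s(s(0)), s(g(s(0), a))))), g(g(s(cons(c, c)), cons(s(s(a)), cons(c, a))), a))   [R5 at 1.2]
2. g(cons(s(a), cons(c, g(s(s(0)), s(g(s(0), a))))), g(g(s(cons(c, c)), cons(s(s(a)), cons(c, a))), a))  →  g(g(s(cons(c, c)), cons(s(s(a)), cons(c, a))), a)   [R5 at ε]
3. g(g(s(cons(c, c)), cons(s(s(a)), cons(c, a))), a)  →  g(cons(s(s(a)), cons(c, a)), a)   [R2 at 1]
4. g(cons(s(s(a)), cons(c, a)), a)  →  a   [R5 at ε]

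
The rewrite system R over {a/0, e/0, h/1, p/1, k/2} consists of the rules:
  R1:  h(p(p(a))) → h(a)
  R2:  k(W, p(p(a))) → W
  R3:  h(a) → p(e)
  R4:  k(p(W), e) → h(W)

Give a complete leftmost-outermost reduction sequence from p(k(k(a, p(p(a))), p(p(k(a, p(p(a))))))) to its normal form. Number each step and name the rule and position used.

p(a)

1. p(k(k(a, p(p(a))), p(p(k(a, p(p(a)))))))  →  p(k(a, p(p(k(a, p(p(a)))))))   [R2 at 1.1]
2. p(k(a, p(p(k(a, p(p(a)))))))  →  p(k(a, p(p(a))))   [R2 at 1.2.1.1]
3. p(k(a, p(p(a))))  →  p(a)   [R2 at 1]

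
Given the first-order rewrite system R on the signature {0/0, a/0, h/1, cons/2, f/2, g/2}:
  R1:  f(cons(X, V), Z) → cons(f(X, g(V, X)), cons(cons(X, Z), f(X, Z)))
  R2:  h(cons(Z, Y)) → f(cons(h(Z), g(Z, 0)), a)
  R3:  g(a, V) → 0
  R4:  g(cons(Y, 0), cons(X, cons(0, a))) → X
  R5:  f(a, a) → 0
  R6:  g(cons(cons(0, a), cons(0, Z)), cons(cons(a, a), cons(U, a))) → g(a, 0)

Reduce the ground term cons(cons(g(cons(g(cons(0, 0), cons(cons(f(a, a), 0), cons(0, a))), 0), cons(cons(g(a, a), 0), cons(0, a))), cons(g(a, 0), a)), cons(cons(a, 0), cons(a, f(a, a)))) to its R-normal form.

cons(cons(cons(0, 0), cons(0, a)), cons(cons(a, 0), cons(a, 0)))

1. cons(cons(g(cons(g(cons(0, 0), cons(cons(f(a, a), 0), cons(0, a))), 0), cons(cons(g(a, a), 0), cons(0, a))), cons(g(a, 0), a)), cons(cons(a, 0), cons(a, f(a, a))))  →  cons(cons(cons(g(a, a), 0), cons(g(a, 0), a)), cons(cons(a, 0), cons(a, f(a, a))))   [R4 at 1.1]
2. cons(cons(cons(g(a, a), 0), cons(g(a, 0), a)), cons(cons(a, 0), cons(a, f(a, a))))  →  cons(cons(cons(0, 0), cons(g(a, 0), a)), cons(cons(a, 0), cons(a, f(a, a))))   [R3 at 1.1.1]
3. cons(cons(cons(0, 0), cons(g(a, 0), a)), cons(cons(a, 0), cons(a, f(a, a))))  →  cons(cons(cons(0, 0), cons(0, a)), cons(cons(a, 0), cons(a, f(a, a))))   [R3 at 1.2.1]
4. cons(cons(cons(0, 0), cons(0, a)), cons(cons(a, 0), cons(a, f(a, a))))  →  cons(cons(cons(0, 0), cons(0, a)), cons(cons(a, 0), cons(a, 0)))   [R5 at 2.2.2]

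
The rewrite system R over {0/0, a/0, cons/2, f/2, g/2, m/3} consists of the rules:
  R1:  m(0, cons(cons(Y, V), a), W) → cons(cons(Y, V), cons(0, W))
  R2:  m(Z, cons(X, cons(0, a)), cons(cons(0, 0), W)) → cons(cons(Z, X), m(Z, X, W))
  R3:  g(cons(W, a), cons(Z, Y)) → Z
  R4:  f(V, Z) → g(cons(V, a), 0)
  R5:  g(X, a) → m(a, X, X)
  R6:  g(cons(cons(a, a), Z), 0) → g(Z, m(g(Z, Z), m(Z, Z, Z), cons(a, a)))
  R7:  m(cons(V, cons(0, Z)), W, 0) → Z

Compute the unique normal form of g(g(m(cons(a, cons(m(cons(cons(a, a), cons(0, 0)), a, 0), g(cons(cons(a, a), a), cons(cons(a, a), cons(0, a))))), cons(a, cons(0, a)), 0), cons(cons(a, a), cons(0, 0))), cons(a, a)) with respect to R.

1. g(g(m(cons(a, cons(m(cons(cons(a, a), cons(0, 0)), a, 0), g(cons(cons(a, a), a), cons(cons(a, a), cons(0, a))))), cons(a, cons(0, a)), 0), cons(cons(a, a), cons(0, 0))), cons(a, a))  →  g(g(m(cons(a, cons(0, g(cons(cons(a, a), a), cons(cons(a, a), cons(0, a))))), cons(a, cons(0, a)), 0), cons(cons(a, a), cons(0, 0))), cons(a, a))   [R7 at 1.1.1.2.1]
2. g(g(m(cons(a, cons(0, g(cons(cons(a, a), a), cons(cons(a, a), cons(0, a))))), cons(a, cons(0, a)), 0), cons(cons(a, a), cons(0, 0))), cons(a, a))  →  g(g(g(cons(cons(a, a), a), cons(cons(a, a), cons(0, a))), cons(cons(a, a), cons(0, 0))), cons(a, a))   [R7 at 1.1]
3. g(g(g(cons(cons(a, a), a), cons(cons(a, a), cons(0, a))), cons(cons(a, a), cons(0, 0))), cons(a, a))  →  g(g(cons(a, a), cons(cons(a, a), cons(0, 0))), cons(a, a))   [R3 at 1.1]
4. g(g(cons(a, a), cons(cons(a, a), cons(0, 0))), cons(a, a))  →  g(cons(a, a), cons(a, a))   [R3 at 1]
5. g(cons(a, a), cons(a, a))  →  a   [R3 at ε]

a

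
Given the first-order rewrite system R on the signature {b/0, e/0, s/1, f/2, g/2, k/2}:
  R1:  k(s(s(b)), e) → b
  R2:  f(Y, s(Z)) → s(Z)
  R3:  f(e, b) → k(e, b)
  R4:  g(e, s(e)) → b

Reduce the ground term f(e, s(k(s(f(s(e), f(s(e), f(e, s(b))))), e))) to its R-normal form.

s(b)

1. f(e, s(k(s(f(s(e), f(s(e), f(e, s(b))))), e)))  →  s(k(s(f(s(e), f(s(e), f(e, s(b))))), e))   [R2 at ε]
2. s(k(s(f(s(e), f(s(e), f(e, s(b))))), e))  →  s(k(s(f(s(e), f(s(e), s(b)))), e))   [R2 at 1.1.1.2.2]
3. s(k(s(f(s(e), f(s(e), s(b)))), e))  →  s(k(s(f(s(e), s(b))), e))   [R2 at 1.1.1.2]
4. s(k(s(f(s(e), s(b))), e))  →  s(k(s(s(b)), e))   [R2 at 1.1.1]
5. s(k(s(s(b)), e))  →  s(b)   [R1 at 1]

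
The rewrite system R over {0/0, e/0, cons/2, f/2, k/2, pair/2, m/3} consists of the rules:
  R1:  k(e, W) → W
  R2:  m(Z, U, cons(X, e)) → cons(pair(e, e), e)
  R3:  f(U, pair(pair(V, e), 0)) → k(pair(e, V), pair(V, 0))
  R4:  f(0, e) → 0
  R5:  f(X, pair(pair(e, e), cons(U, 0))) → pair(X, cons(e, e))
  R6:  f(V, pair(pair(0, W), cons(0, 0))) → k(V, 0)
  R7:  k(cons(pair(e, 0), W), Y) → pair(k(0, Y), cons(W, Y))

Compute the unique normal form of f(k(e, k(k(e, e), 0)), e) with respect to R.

1. f(k(e, k(k(e, e), 0)), e)  →  f(k(k(e, e), 0), e)   [R1 at 1]
2. f(k(k(e, e), 0), e)  →  f(k(e, 0), e)   [R1 at 1.1]
3. f(k(e, 0), e)  →  f(0, e)   [R1 at 1]
4. f(0, e)  →  0   [R4 at ε]

0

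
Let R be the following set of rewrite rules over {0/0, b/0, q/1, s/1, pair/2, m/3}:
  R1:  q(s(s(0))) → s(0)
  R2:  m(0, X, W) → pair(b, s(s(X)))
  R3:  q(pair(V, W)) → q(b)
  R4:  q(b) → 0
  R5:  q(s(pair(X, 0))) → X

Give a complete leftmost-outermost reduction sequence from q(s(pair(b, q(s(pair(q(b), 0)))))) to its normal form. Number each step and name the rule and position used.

1. q(s(pair(b, q(s(pair(q(b), 0))))))  →  q(s(pair(b, q(b))))   [R5 at 1.1.2]
2. q(s(pair(b, q(b))))  →  q(s(pair(b, 0)))   [R4 at 1.1.2]
3. q(s(pair(b, 0)))  →  b   [R5 at ε]

b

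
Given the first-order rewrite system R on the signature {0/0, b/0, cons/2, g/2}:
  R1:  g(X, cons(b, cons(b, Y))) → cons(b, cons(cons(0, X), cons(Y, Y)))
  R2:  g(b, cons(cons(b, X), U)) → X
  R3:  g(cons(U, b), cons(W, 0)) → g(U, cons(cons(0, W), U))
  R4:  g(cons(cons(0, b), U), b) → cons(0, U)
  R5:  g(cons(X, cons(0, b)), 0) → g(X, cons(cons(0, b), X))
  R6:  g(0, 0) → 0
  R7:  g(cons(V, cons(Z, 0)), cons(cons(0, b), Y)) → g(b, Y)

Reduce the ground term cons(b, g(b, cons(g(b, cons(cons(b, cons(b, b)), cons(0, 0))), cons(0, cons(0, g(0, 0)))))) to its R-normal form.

cons(b, b)

1. cons(b, g(b, cons(g(b, cons(cons(b, cons(b, b)), cons(0, 0))), cons(0, cons(0, g(0, 0))))))  →  cons(b, g(b, cons(cons(b, b), cons(0, cons(0, g(0, 0))))))   [R2 at 2.2.1]
2. cons(b, g(b, cons(cons(b, b), cons(0, cons(0, g(0, 0))))))  →  cons(b, b)   [R2 at 2]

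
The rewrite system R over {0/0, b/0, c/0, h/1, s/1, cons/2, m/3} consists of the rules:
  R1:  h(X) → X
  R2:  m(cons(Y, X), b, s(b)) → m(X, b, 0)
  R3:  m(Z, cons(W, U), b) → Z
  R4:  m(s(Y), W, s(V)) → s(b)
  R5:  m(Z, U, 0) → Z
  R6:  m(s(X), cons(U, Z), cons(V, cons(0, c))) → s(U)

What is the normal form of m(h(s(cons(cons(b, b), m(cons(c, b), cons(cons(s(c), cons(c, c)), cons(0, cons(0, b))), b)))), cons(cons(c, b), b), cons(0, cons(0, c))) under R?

s(cons(c, b))

1. m(h(s(cons(cons(b, b), m(cons(c, b), cons(cons(s(c), cons(c, c)), cons(0, cons(0, b))), b)))), cons(cons(c, b), b), cons(0, cons(0, c)))  →  m(s(cons(cons(b, b), m(cons(c, b), cons(cons(s(c), cons(c, c)), cons(0, cons(0, b))), b))), cons(cons(c, b), b), cons(0, cons(0, c)))   [R1 at 1]
2. m(s(cons(cons(b, b), m(cons(c, b), cons(cons(s(c), cons(c, c)), cons(0, cons(0, b))), b))), cons(cons(c, b), b), cons(0, cons(0, c)))  →  s(cons(c, b))   [R6 at ε]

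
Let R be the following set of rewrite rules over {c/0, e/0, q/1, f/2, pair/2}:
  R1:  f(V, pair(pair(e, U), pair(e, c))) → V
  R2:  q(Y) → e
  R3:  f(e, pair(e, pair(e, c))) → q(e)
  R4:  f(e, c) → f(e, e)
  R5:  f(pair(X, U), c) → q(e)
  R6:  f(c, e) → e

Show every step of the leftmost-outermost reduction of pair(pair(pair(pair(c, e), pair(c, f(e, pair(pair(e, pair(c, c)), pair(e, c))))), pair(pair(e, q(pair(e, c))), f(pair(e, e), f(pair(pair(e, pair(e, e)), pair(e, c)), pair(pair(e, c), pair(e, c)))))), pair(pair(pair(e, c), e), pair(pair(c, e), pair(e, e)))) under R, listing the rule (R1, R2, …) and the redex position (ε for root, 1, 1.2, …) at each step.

1. pair(pair(pair(pair(c, e), pair(c, f(e, pair(pair(e, pair(c, c)), pair(e, c))))), pair(pair(e, q(pair(e, c))), f(pair(e, e), f(pair(pair(e, pair(e, e)), pair(e, c)), pair(pair(e, c), pair(e, c)))))), pair(pair(pair(e, c), e), pair(pair(c, e), pair(e, e))))  →  pair(pair(pair(pair(c, e), pair(c, e)), pair(pair(e, q(pair(e, c))), f(pair(e, e), f(pair(pair(e, pair(e, e)), pair(e, c)), pair(pair(e, c), pair(e, c)))))), pair(pair(pair(e, c), e), pair(pair(c, e), pair(e, e))))   [R1 at 1.1.2.2]
2. pair(pair(pair(pair(c, e), pair(c, e)), pair(pair(e, q(pair(e, c))), f(pair(e, e), f(pair(pair(e, pair(e, e)), pair(e, c)), pair(pair(e, c), pair(e, c)))))), pair(pair(pair(e, c), e), pair(pair(c, e), pair(e, e))))  →  pair(pair(pair(pair(c, e), pair(c, e)), pair(pair(e, e), f(pair(e, e), f(pair(pair(e, pair(e, e)), pair(e, c)), pair(pair(e, c), pair(e, c)))))), pair(pair(pair(e, c), e), pair(pair(c, e), pair(e, e))))   [R2 at 1.2.1.2]
3. pair(pair(pair(pair(c, e), pair(c, e)), pair(pair(e, e), f(pair(e, e), f(pair(pair(e, pair(e, e)), pair(e, c)), pair(pair(e, c), pair(e, c)))))), pair(pair(pair(e, c), e), pair(pair(c, e), pair(e, e))))  →  pair(pair(pair(pair(c, e), pair(c, e)), pair(pair(e, e), f(pair(e, e), pair(pair(e, pair(e, e)), pair(e, c))))), pair(pair(pair(e, c), e), pair(pair(c, e), pair(e, e))))   [R1 at 1.2.2.2]
4. pair(pair(pair(pair(c, e), pair(c, e)), pair(pair(e, e), f(pair(e, e), pair(pair(e, pair(e, e)), pair(e, c))))), pair(pair(pair(e, c), e), pair(pair(c, e), pair(e, e))))  →  pair(pair(pair(pair(c, e), pair(c, e)), pair(pair(e, e), pair(e, e))), pair(pair(pair(e, c), e), pair(pair(c, e), pair(e, e))))   [R1 at 1.2.2]

pair(pair(pair(pair(c, e), pair(c, e)), pair(pair(e, e), pair(e, e))), pair(pair(pair(e, c), e), pair(pair(c, e), pair(e, e))))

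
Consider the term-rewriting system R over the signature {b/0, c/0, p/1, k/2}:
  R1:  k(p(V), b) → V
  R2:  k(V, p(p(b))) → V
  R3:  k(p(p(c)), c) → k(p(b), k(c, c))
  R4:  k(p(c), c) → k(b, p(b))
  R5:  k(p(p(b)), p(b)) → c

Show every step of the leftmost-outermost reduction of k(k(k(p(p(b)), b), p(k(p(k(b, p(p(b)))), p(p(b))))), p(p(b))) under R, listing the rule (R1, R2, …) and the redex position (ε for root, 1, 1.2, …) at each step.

p(b)

1. k(k(k(p(p(b)), b), p(k(p(k(b, p(p(b)))), p(p(b))))), p(p(b)))  →  k(k(p(p(b)), b), p(k(p(k(b, p(p(b)))), p(p(b)))))   [R2 at ε]
2. k(k(p(p(b)), b), p(k(p(k(b, p(p(b)))), p(p(b)))))  →  k(p(b), p(k(p(k(b, p(p(b)))), p(p(b)))))   [R1 at 1]
3. k(p(b), p(k(p(k(b, p(p(b)))), p(p(b)))))  →  k(p(b), p(p(k(b, p(p(b))))))   [R2 at 2.1]
4. k(p(b), p(p(k(b, p(p(b))))))  →  k(p(b), p(p(b)))   [R2 at 2.1.1]
5. k(p(b), p(p(b)))  →  p(b)   [R2 at ε]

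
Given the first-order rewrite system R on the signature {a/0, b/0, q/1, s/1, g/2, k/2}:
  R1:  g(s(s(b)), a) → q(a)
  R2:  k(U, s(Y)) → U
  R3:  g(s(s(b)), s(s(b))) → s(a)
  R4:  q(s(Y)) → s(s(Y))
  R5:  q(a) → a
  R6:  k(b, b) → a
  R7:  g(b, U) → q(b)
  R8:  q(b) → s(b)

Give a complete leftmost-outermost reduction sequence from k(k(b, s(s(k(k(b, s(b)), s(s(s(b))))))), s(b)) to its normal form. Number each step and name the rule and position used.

1. k(k(b, s(s(k(k(b, s(b)), s(s(s(b))))))), s(b))  →  k(b, s(s(k(k(b, s(b)), s(s(s(b)))))))   [R2 at ε]
2. k(b, s(s(k(k(b, s(b)), s(s(s(b)))))))  →  b   [R2 at ε]

b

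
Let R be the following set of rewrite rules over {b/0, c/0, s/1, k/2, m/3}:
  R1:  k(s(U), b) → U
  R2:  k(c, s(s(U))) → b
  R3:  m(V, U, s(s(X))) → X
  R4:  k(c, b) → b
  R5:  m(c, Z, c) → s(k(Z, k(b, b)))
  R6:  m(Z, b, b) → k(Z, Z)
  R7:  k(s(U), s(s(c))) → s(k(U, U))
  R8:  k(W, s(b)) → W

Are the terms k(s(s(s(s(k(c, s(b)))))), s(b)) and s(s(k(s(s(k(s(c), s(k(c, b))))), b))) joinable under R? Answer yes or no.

Reduce t₁ = k(s(s(s(s(k(c, s(b)))))), s(b)):
1. k(s(s(s(s(k(c, s(b)))))), s(b))  →  s(s(s(s(k(c, s(b))))))   [R8 at ε]
2. s(s(s(s(k(c, s(b))))))  →  s(s(s(s(c))))   [R8 at 1.1.1.1]

Reduce t₂ = s(s(k(s(s(k(s(c), s(k(c, b))))), b))):
1. s(s(k(s(s(k(s(c), s(k(c, b))))), b)))  →  s(s(s(k(s(c), s(k(c, b))))))   [R1 at 1.1]
2. s(s(s(k(s(c), s(k(c, b))))))  →  s(s(s(k(s(c), s(b)))))   [R4 at 1.1.1.2.1]
3. s(s(s(k(s(c), s(b)))))  →  s(s(s(s(c))))   [R8 at 1.1.1]

yes — NF(t₁) = s(s(s(s(c)))), NF(t₂) = s(s(s(s(c))))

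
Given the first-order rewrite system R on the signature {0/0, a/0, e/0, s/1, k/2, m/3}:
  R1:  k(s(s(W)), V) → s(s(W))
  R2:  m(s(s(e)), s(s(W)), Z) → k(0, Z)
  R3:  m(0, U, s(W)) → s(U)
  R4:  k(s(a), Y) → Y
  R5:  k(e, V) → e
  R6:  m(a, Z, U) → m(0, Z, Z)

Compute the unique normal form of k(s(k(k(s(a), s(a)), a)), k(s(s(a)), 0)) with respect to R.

1. k(s(k(k(s(a), s(a)), a)), k(s(s(a)), 0))  →  k(s(k(s(a), a)), k(s(s(a)), 0))   [R4 at 1.1.1]
2. k(s(k(s(a), a)), k(s(s(a)), 0))  →  k(s(a), k(s(s(a)), 0))   [R4 at 1.1]
3. k(s(a), k(s(s(a)), 0))  →  k(s(s(a)), 0)   [R4 at ε]
4. k(s(s(a)), 0)  →  s(s(a))   [R1 at ε]

s(s(a))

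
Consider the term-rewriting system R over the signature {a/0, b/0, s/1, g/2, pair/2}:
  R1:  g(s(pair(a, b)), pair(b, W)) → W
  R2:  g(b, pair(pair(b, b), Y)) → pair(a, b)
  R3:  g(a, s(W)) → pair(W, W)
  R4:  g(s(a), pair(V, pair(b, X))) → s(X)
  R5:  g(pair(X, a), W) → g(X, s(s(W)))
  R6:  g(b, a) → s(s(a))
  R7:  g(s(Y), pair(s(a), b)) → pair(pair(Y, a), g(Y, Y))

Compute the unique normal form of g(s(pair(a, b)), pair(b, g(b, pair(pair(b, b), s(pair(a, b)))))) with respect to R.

1. g(s(pair(a, b)), pair(b, g(b, pair(pair(b, b), s(pair(a, b))))))  →  g(b, pair(pair(b, b), s(pair(a, b))))   [R1 at ε]
2. g(b, pair(pair(b, b), s(pair(a, b))))  →  pair(a, b)   [R2 at ε]

pair(a, b)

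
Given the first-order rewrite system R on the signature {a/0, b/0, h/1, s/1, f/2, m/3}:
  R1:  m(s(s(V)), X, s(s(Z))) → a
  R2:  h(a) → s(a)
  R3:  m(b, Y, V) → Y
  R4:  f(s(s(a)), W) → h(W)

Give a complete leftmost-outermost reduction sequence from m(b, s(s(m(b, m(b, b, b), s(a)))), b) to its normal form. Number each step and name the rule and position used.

s(s(b))

1. m(b, s(s(m(b, m(b, b, b), s(a)))), b)  →  s(s(m(b, m(b, b, b), s(a))))   [R3 at ε]
2. s(s(m(b, m(b, b, b), s(a))))  →  s(s(m(b, b, b)))   [R3 at 1.1]
3. s(s(m(b, b, b)))  →  s(s(b))   [R3 at 1.1]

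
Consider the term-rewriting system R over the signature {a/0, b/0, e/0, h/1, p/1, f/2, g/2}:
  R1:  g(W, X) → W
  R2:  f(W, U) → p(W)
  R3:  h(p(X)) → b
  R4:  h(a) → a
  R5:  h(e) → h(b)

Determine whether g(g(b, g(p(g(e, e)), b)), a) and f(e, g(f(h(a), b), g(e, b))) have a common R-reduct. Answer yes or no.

no — NF(t₁) = b, NF(t₂) = p(e)

Reduce t₁ = g(g(b, g(p(g(e, e)), b)), a):
1. g(g(b, g(p(g(e, e)), b)), a)  →  g(b, g(p(g(e, e)), b))   [R1 at ε]
2. g(b, g(p(g(e, e)), b))  →  b   [R1 at ε]

Reduce t₂ = f(e, g(f(h(a), b), g(e, b))):
1. f(e, g(f(h(a), b), g(e, b)))  →  p(e)   [R2 at ε]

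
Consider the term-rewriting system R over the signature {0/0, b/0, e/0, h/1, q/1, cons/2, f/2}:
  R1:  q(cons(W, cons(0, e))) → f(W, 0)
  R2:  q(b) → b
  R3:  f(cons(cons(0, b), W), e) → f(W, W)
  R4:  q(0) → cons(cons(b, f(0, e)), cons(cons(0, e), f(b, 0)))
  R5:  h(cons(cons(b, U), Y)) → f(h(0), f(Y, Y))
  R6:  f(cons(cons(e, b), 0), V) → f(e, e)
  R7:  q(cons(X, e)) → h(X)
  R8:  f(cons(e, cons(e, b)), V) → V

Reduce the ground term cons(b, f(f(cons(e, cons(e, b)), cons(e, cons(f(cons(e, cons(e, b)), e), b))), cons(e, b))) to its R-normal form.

1. cons(b, f(f(cons(e, cons(e, b)), cons(e, cons(f(cons(e, cons(e, b)), e), b))), cons(e, b)))  →  cons(b, f(cons(e, cons(f(cons(e, cons(e, b)), e), b)), cons(e, b)))   [R8 at 2.1]
2. cons(b, f(cons(e, cons(f(cons(e, cons(e, b)), e), b)), cons(e, b)))  →  cons(b, f(cons(e, cons(e, b)), cons(e, b)))   [R8 at 2.1.2.1]
3. cons(b, f(cons(e, cons(e, b)), cons(e, b)))  →  cons(b, cons(e, b))   [R8 at 2]

cons(b, cons(e, b))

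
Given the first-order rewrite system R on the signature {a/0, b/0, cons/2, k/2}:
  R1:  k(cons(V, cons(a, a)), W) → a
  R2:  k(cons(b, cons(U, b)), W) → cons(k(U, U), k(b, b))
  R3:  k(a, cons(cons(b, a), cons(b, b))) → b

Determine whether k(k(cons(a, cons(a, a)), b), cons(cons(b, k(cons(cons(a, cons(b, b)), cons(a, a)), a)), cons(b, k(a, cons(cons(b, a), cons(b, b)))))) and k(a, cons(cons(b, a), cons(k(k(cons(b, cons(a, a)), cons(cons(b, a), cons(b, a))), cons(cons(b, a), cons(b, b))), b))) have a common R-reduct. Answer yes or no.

yes — NF(t₁) = b, NF(t₂) = b

Reduce t₁ = k(k(cons(a, cons(a, a)), b), cons(cons(b, k(cons(cons(a, cons(b, b)), cons(a, a)), a)), cons(b, k(a, cons(cons(b, a), cons(b, b)))))):
1. k(k(cons(a, cons(a, a)), b), cons(cons(b, k(cons(cons(a, cons(b, b)), cons(a, a)), a)), cons(b, k(a, cons(cons(b, a), cons(b, b))))))  →  k(a, cons(cons(b, k(cons(cons(a, cons(b, b)), cons(a, a)), a)), cons(b, k(a, cons(cons(b, a), cons(b, b))))))   [R1 at 1]
2. k(a, cons(cons(b, k(cons(cons(a, cons(b, b)), cons(a, a)), a)), cons(b, k(a, cons(cons(b, a), cons(b, b))))))  →  k(a, cons(cons(b, a), cons(b, k(a, cons(cons(b, a), cons(b, b))))))   [R1 at 2.1.2]
3. k(a, cons(cons(b, a), cons(b, k(a, cons(cons(b, a), cons(b, b))))))  →  k(a, cons(cons(b, a), cons(b, b)))   [R3 at 2.2.2]
4. k(a, cons(cons(b, a), cons(b, b)))  →  b   [R3 at ε]

Reduce t₂ = k(a, cons(cons(b, a), cons(k(k(cons(b, cons(a, a)), cons(cons(b, a), cons(b, a))), cons(cons(b, a), cons(b, b))), b))):
1. k(a, cons(cons(b, a), cons(k(k(cons(b, cons(a, a)), cons(cons(b, a), cons(b, a))), cons(cons(b, a), cons(b, b))), b)))  →  k(a, cons(cons(b, a), cons(k(a, cons(cons(b, a), cons(b, b))), b)))   [R1 at 2.2.1.1]
2. k(a, cons(cons(b, a), cons(k(a, cons(cons(b, a), cons(b, b))), b)))  →  k(a, cons(cons(b, a), cons(b, b)))   [R3 at 2.2.1]
3. k(a, cons(cons(b, a), cons(b, b)))  →  b   [R3 at ε]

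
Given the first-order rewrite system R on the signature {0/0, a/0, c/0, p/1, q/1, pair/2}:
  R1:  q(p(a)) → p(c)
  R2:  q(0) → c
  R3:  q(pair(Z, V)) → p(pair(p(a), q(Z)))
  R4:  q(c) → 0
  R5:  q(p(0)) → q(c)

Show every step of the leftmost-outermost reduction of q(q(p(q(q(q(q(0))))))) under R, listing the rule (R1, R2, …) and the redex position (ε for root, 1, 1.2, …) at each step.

c

1. q(q(p(q(q(q(q(0)))))))  →  q(q(p(q(q(q(c))))))   [R2 at 1.1.1.1.1.1]
2. q(q(p(q(q(q(c))))))  →  q(q(p(q(q(0)))))   [R4 at 1.1.1.1.1]
3. q(q(p(q(q(0)))))  →  q(q(p(q(c))))   [R2 at 1.1.1.1]
4. q(q(p(q(c))))  →  q(q(p(0)))   [R4 at 1.1.1]
5. q(q(p(0)))  →  q(q(c))   [R5 at 1]
6. q(q(c))  →  q(0)   [R4 at 1]
7. q(0)  →  c   [R2 at ε]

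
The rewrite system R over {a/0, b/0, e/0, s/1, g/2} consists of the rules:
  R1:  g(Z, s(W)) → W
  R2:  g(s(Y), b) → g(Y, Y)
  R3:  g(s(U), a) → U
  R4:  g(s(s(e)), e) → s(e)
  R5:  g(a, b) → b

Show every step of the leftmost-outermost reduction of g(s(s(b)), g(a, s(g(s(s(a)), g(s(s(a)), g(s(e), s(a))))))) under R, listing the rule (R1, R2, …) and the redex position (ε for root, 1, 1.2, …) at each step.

s(b)

1. g(s(s(b)), g(a, s(g(s(s(a)), g(s(s(a)), g(s(e), s(a)))))))  →  g(s(s(b)), g(s(s(a)), g(s(s(a)), g(s(e), s(a)))))   [R1 at 2]
2. g(s(s(b)), g(s(s(a)), g(s(s(a)), g(s(e), s(a)))))  →  g(s(s(b)), g(s(s(a)), g(s(s(a)), a)))   [R1 at 2.2.2]
3. g(s(s(b)), g(s(s(a)), g(s(s(a)), a)))  →  g(s(s(b)), g(s(s(a)), s(a)))   [R3 at 2.2]
4. g(s(s(b)), g(s(s(a)), s(a)))  →  g(s(s(b)), a)   [R1 at 2]
5. g(s(s(b)), a)  →  s(b)   [R3 at ε]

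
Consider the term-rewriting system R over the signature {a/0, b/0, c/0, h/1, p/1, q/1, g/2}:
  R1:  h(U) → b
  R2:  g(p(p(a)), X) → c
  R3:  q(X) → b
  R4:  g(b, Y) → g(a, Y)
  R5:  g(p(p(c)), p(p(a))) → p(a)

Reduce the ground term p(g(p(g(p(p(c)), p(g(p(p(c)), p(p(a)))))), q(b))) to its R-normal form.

1. p(g(p(g(p(p(c)), p(g(p(p(c)), p(p(a)))))), q(b)))  →  p(g(p(g(p(p(c)), p(p(a)))), q(b)))   [R5 at 1.1.1.2.1]
2. p(g(p(g(p(p(c)), p(p(a)))), q(b)))  →  p(g(p(p(a)), q(b)))   [R5 at 1.1.1]
3. p(g(p(p(a)), q(b)))  →  p(c)   [R2 at 1]

p(c)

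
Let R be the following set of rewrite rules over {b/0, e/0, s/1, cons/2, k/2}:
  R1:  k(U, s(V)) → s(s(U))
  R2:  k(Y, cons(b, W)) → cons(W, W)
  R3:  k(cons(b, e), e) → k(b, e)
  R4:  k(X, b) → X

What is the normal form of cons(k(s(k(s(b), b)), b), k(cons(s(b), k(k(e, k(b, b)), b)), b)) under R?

1. cons(k(s(k(s(b), b)), b), k(cons(s(b), k(k(e, k(b, b)), b)), b))  →  cons(s(k(s(b), b)), k(cons(s(b), k(k(e, k(b, b)), b)), b))   [R4 at 1]
2. cons(s(k(s(b), b)), k(cons(s(b), k(k(e, k(b, b)), b)), b))  →  cons(s(s(b)), k(cons(s(b), k(k(e, k(b, b)), b)), b))   [R4 at 1.1]
3. cons(s(s(b)), k(cons(s(b), k(k(e, k(b, b)), b)), b))  →  cons(s(s(b)), cons(s(b), k(k(e, k(b, b)), b)))   [R4 at 2]
4. cons(s(s(b)), cons(s(b), k(k(e, k(b, b)), b)))  →  cons(s(s(b)), cons(s(b), k(e, k(b, b))))   [R4 at 2.2]
5. cons(s(s(b)), cons(s(b), k(e, k(b, b))))  →  cons(s(s(b)), cons(s(b), k(e, b)))   [R4 at 2.2.2]
6. cons(s(s(b)), cons(s(b), k(e, b)))  →  cons(s(s(b)), cons(s(b), e))   [R4 at 2.2]

cons(s(s(b)), cons(s(b), e))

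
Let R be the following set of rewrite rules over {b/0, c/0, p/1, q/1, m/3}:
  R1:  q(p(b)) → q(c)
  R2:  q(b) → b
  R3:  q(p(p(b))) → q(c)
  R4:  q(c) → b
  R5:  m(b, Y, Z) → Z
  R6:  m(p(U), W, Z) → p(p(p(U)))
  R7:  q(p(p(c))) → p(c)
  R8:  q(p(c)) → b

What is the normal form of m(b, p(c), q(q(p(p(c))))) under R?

b

1. m(b, p(c), q(q(p(p(c)))))  →  q(q(p(p(c))))   [R5 at ε]
2. q(q(p(p(c))))  →  q(p(c))   [R7 at 1]
3. q(p(c))  →  b   [R8 at ε]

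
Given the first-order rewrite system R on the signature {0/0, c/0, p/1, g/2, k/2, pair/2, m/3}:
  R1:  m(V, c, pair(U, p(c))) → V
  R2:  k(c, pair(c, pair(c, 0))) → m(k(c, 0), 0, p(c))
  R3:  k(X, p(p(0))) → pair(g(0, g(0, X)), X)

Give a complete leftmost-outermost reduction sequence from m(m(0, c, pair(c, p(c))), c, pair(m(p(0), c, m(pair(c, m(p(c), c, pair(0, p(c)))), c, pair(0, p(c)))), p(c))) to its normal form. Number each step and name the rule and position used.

1. m(m(0, c, pair(c, p(c))), c, pair(m(p(0), c, m(pair(c, m(p(c), c, pair(0, p(c)))), c, pair(0, p(c)))), p(c)))  →  m(0, c, pair(c, p(c)))   [R1 at ε]
2. m(0, c, pair(c, p(c)))  →  0   [R1 at ε]

0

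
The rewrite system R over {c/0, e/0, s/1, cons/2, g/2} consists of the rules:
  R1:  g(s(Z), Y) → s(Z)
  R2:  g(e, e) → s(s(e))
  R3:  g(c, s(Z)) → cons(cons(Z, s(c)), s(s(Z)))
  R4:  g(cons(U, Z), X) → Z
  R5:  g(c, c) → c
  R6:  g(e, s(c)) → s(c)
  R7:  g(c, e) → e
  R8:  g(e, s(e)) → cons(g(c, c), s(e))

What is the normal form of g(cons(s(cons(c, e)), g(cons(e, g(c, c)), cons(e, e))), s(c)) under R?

c

1. g(cons(s(cons(c, e)), g(cons(e, g(c, c)), cons(e, e))), s(c))  →  g(cons(e, g(c, c)), cons(e, e))   [R4 at ε]
2. g(cons(e, g(c, c)), cons(e, e))  →  g(c, c)   [R4 at ε]
3. g(c, c)  →  c   [R5 at ε]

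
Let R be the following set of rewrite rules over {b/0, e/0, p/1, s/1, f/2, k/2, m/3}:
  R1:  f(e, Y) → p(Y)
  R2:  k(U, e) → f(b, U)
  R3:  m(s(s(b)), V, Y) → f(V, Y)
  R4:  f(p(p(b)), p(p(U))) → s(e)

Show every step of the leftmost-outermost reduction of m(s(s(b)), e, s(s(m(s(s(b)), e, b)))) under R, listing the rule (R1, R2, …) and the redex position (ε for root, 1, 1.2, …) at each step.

1. m(s(s(b)), e, s(s(m(s(s(b)), e, b))))  →  f(e, s(s(m(s(s(b)), e, b))))   [R3 at ε]
2. f(e, s(s(m(s(s(b)), e, b))))  →  p(s(s(m(s(s(b)), e, b))))   [R1 at ε]
3. p(s(s(m(s(s(b)), e, b))))  →  p(s(s(f(e, b))))   [R3 at 1.1.1]
4. p(s(s(f(e, b))))  →  p(s(s(p(b))))   [R1 at 1.1.1]

p(s(s(p(b))))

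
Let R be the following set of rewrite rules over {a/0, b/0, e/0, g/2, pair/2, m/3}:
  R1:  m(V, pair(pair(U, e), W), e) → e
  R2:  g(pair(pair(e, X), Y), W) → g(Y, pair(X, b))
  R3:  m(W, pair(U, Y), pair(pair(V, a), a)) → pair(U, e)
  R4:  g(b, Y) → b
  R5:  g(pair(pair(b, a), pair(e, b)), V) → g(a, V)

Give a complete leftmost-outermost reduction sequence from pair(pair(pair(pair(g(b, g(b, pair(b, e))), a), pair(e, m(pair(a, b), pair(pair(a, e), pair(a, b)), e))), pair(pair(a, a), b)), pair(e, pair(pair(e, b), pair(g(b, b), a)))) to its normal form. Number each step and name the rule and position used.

pair(pair(pair(pair(b, a), pair(e, e)), pair(pair(a, a), b)), pair(e, pair(pair(e, b), pair(b, a))))

1. pair(pair(pair(pair(g(b, g(b, pair(b, e))), a), pair(e, m(pair(a, b), pair(pair(a, e), pair(a, b)), e))), pair(pair(a, a), b)), pair(e, pair(pair(e, b), pair(g(b, b), a))))  →  pair(pair(pair(pair(b, a), pair(e, m(pair(a, b), pair(pair(a, e), pair(a, b)), e))), pair(pair(a, a), b)), pair(e, pair(pair(e, b), pair(g(b, b), a))))   [R4 at 1.1.1.1]
2. pair(pair(pair(pair(b, a), pair(e, m(pair(a, b), pair(pair(a, e), pair(a, b)), e))), pair(pair(a, a), b)), pair(e, pair(pair(e, b), pair(g(b, b), a))))  →  pair(pair(pair(pair(b, a), pair(e, e)), pair(pair(a, a), b)), pair(e, pair(pair(e, b), pair(g(b, b), a))))   [R1 at 1.1.2.2]
3. pair(pair(pair(pair(b, a), pair(e, e)), pair(pair(a, a), b)), pair(e, pair(pair(e, b), pair(g(b, b), a))))  →  pair(pair(pair(pair(b, a), pair(e, e)), pair(pair(a, a), b)), pair(e, pair(pair(e, b), pair(b, a))))   [R4 at 2.2.2.1]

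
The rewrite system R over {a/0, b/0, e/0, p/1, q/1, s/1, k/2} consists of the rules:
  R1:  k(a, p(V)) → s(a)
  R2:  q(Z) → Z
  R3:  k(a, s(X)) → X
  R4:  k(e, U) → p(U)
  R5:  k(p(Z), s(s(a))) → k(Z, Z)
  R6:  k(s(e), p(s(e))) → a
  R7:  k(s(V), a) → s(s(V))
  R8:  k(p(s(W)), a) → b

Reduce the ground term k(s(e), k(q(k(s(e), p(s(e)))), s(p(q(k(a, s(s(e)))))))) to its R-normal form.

1. k(s(e), k(q(k(s(e), p(s(e)))), s(p(q(k(a, s(s(e))))))))  →  k(s(e), k(k(s(e), p(s(e))), s(p(q(k(a, s(s(e))))))))   [R2 at 2.1]
2. k(s(e), k(k(s(e), p(s(e))), s(p(q(k(a, s(s(e))))))))  →  k(s(e), k(a, s(p(q(k(a, s(s(e))))))))   [R6 at 2.1]
3. k(s(e), k(a, s(p(q(k(a, s(s(e))))))))  →  k(s(e), p(q(k(a, s(s(e))))))   [R3 at 2]
4. k(s(e), p(q(k(a, s(s(e))))))  →  k(s(e), p(k(a, s(s(e)))))   [R2 at 2.1]
5. k(s(e), p(k(a, s(s(e)))))  →  k(s(e), p(s(e)))   [R3 at 2.1]
6. k(s(e), p(s(e)))  →  a   [R6 at ε]

a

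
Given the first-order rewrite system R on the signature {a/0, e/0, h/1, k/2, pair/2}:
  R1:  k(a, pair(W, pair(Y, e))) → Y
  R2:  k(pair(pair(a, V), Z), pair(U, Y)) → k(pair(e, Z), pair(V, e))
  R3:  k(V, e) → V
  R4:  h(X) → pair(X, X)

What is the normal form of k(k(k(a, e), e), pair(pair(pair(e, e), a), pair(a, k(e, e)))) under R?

a

1. k(k(k(a, e), e), pair(pair(pair(e, e), a), pair(a, k(e, e))))  →  k(k(a, e), pair(pair(pair(e, e), a), pair(a, k(e, e))))   [R3 at 1]
2. k(k(a, e), pair(pair(pair(e, e), a), pair(a, k(e, e))))  →  k(a, pair(pair(pair(e, e), a), pair(a, k(e, e))))   [R3 at 1]
3. k(a, pair(pair(pair(e, e), a), pair(a, k(e, e))))  →  k(a, pair(pair(pair(e, e), a), pair(a, e)))   [R3 at 2.2.2]
4. k(a, pair(pair(pair(e, e), a), pair(a, e)))  →  a   [R1 at ε]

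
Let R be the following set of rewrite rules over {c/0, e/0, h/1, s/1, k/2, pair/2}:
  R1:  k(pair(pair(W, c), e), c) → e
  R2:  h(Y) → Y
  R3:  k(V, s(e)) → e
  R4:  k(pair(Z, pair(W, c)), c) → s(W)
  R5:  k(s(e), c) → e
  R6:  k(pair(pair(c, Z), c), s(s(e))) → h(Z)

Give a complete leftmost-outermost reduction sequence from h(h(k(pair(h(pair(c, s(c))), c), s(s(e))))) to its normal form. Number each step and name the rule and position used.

s(c)

1. h(h(k(pair(h(pair(c, s(c))), c), s(s(e)))))  →  h(k(pair(h(pair(c, s(c))), c), s(s(e))))   [R2 at ε]
2. h(k(pair(h(pair(c, s(c))), c), s(s(e))))  →  k(pair(h(pair(c, s(c))), c), s(s(e)))   [R2 at ε]
3. k(pair(h(pair(c, s(c))), c), s(s(e)))  →  k(pair(pair(c, s(c)), c), s(s(e)))   [R2 at 1.1]
4. k(pair(pair(c, s(c)), c), s(s(e)))  →  h(s(c))   [R6 at ε]
5. h(s(c))  →  s(c)   [R2 at ε]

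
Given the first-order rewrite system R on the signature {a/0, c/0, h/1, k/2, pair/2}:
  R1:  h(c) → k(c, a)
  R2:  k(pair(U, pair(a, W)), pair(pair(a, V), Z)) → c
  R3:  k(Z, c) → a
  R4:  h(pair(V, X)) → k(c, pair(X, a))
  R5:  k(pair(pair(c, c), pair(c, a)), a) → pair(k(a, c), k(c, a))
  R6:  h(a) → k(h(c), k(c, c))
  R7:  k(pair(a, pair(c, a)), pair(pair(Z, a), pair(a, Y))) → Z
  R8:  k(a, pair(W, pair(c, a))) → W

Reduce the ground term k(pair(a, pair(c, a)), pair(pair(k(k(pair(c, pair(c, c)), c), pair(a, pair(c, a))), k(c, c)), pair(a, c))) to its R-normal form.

1. k(pair(a, pair(c, a)), pair(pair(k(k(pair(c, pair(c, c)), c), pair(a, pair(c, a))), k(c, c)), pair(a, c)))  →  k(pair(a, pair(c, a)), pair(pair(k(a, pair(a, pair(c, a))), k(c, c)), pair(a, c)))   [R3 at 2.1.1.1]
2. k(pair(a, pair(c, a)), pair(pair(k(a, pair(a, pair(c, a))), k(c, c)), pair(a, c)))  →  k(pair(a, pair(c, a)), pair(pair(a, k(c, c)), pair(a, c)))   [R8 at 2.1.1]
3. k(pair(a, pair(c, a)), pair(pair(a, k(c, c)), pair(a, c)))  →  k(pair(a, pair(c, a)), pair(pair(a, a), pair(a, c)))   [R3 at 2.1.2]
4. k(pair(a, pair(c, a)), pair(pair(a, a), pair(a, c)))  →  a   [R7 at ε]

a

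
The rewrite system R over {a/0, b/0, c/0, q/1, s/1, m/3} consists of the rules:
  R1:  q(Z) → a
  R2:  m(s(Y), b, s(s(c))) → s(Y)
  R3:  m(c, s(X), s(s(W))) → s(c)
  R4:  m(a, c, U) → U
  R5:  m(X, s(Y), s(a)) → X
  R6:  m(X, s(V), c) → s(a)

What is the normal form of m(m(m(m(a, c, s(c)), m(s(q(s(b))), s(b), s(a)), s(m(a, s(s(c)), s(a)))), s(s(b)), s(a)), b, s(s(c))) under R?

1. m(m(m(m(a, c, s(c)), m(s(q(s(b))), s(b), s(a)), s(m(a, s(s(c)), s(a)))), s(s(b)), s(a)), b, s(s(c)))  →  m(m(m(a, c, s(c)), m(s(q(s(b))), s(b), s(a)), s(m(a, s(s(c)), s(a)))), b, s(s(c)))   [R5 at 1]
2. m(m(m(a, c, s(c)), m(s(q(s(b))), s(b), s(a)), s(m(a, s(s(c)), s(a)))), b, s(s(c)))  →  m(m(s(c), m(s(q(s(b))), s(b), s(a)), s(m(a, s(s(c)), s(a)))), b, s(s(c)))   [R4 at 1.1]
3. m(m(s(c), m(s(q(s(b))), s(b), s(a)), s(m(a, s(s(c)), s(a)))), b, s(s(c)))  →  m(m(s(c), s(q(s(b))), s(m(a, s(s(c)), s(a)))), b, s(s(c)))   [R5 at 1.2]
4. m(m(s(c), s(q(s(b))), s(m(a, s(s(c)), s(a)))), b, s(s(c)))  →  m(m(s(c), s(a), s(m(a, s(s(c)), s(a)))), b, s(s(c)))   [R1 at 1.2.1]
5. m(m(s(c), s(a), s(m(a, s(s(c)), s(a)))), b, s(s(c)))  →  m(m(s(c), s(a), s(a)), b, s(s(c)))   [R5 at 1.3.1]
6. m(m(s(c), s(a), s(a)), b, s(s(c)))  →  m(s(c), b, s(s(c)))   [R5 at 1]
7. m(s(c), b, s(s(c)))  →  s(c)   [R2 at ε]

s(c)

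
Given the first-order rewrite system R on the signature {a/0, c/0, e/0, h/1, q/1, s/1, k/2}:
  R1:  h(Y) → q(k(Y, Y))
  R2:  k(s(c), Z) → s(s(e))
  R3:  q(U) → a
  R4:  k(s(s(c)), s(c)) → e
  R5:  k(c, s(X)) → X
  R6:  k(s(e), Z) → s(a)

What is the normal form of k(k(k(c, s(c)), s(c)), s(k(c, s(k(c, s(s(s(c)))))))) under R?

1. k(k(k(c, s(c)), s(c)), s(k(c, s(k(c, s(s(s(c))))))))  →  k(k(c, s(c)), s(k(c, s(k(c, s(s(s(c))))))))   [R5 at 1.1]
2. k(k(c, s(c)), s(k(c, s(k(c, s(s(s(c))))))))  →  k(c, s(k(c, s(k(c, s(s(s(c))))))))   [R5 at 1]
3. k(c, s(k(c, s(k(c, s(s(s(c))))))))  →  k(c, s(k(c, s(s(s(c))))))   [R5 at ε]
4. k(c, s(k(c, s(s(s(c))))))  →  k(c, s(s(s(c))))   [R5 at ε]
5. k(c, s(s(s(c))))  →  s(s(c))   [R5 at ε]

s(s(c))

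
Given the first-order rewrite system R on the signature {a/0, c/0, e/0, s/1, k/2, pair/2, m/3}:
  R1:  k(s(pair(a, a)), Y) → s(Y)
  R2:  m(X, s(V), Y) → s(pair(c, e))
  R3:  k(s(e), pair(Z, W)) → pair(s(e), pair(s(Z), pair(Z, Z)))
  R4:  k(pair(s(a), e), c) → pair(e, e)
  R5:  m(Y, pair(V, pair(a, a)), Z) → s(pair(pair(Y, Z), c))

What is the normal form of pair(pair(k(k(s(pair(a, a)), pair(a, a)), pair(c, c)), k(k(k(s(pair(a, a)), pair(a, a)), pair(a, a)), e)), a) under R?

1. pair(pair(k(k(s(pair(a, a)), pair(a, a)), pair(c, c)), k(k(k(s(pair(a, a)), pair(a, a)), pair(a, a)), e)), a)  →  pair(pair(k(s(pair(a, a)), pair(c, c)), k(k(k(s(pair(a, a)), pair(a, a)), pair(a, a)), e)), a)   [R1 at 1.1.1]
2. pair(pair(k(s(pair(a, a)), pair(c, c)), k(k(k(s(pair(a, a)), pair(a, a)), pair(a, a)), e)), a)  →  pair(pair(s(pair(c, c)), k(k(k(s(pair(a, a)), pair(a, a)), pair(a, a)), e)), a)   [R1 at 1.1]
3. pair(pair(s(pair(c, c)), k(k(k(s(pair(a, a)), pair(a, a)), pair(a, a)), e)), a)  →  pair(pair(s(pair(c, c)), k(k(s(pair(a, a)), pair(a, a)), e)), a)   [R1 at 1.2.1.1]
4. pair(pair(s(pair(c, c)), k(k(s(pair(a, a)), pair(a, a)), e)), a)  →  pair(pair(s(pair(c, c)), k(s(pair(a, a)), e)), a)   [R1 at 1.2.1]
5. pair(pair(s(pair(c, c)), k(s(pair(a, a)), e)), a)  →  pair(pair(s(pair(c, c)), s(e)), a)   [R1 at 1.2]

pair(pair(s(pair(c, c)), s(e)), a)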